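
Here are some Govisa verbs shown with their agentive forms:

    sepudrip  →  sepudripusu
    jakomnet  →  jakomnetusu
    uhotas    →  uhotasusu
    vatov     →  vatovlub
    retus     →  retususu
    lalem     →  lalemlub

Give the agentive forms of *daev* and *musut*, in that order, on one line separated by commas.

The suffix is conditioned by the final consonant: -usu when the stem ends in a voiceless consonant (*sepudrip*, *jakomnet*, *uhotas*, *retus*); -lub when the stem ends in a voiced consonant (*vatov*, *lalem*).
*daev* — final consonant /v/ (voiced) → -lub → *daevlub*.
*musut* — final consonant /t/ (voiceless) → -usu → *musutusu*.

daevlub, musutusu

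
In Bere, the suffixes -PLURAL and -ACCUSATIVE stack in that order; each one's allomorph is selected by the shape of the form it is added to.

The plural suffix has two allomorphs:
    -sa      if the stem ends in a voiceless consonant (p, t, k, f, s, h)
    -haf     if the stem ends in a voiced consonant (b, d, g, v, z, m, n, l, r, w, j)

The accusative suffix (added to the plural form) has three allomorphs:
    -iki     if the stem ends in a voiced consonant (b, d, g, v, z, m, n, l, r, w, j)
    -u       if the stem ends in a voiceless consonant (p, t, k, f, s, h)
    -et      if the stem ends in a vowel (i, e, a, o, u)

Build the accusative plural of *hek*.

heksaet

*hek*: final consonant = /k/, voiceless → -sa → *heksa*.
Since the final sound of the plural form *heksa* is /a/ (a vowel), it takes -et, giving *heksaet*.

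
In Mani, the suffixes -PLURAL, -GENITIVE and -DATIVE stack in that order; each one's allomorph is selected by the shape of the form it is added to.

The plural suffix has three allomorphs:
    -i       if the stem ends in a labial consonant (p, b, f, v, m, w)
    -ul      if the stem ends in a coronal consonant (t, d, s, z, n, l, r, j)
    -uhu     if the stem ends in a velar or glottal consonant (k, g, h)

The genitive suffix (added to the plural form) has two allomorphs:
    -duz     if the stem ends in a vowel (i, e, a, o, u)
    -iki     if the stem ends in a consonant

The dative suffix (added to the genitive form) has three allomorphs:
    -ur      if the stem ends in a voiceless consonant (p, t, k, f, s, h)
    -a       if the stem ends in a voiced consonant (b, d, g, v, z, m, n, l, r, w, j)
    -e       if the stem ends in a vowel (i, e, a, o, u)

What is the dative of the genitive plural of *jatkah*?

jatkahuhuduza

*jatkah* — final consonant /h/ (velar/glottal) → -uhu → *jatkahuhu*.
The plural form *jatkahuhu* — final sound /u/ (a vowel) → -duz → *jatkahuhuduz*.
The genitive form *jatkahuhuduz* — final sound /z/ (a voiced consonant) → -a → *jatkahuhuduza*.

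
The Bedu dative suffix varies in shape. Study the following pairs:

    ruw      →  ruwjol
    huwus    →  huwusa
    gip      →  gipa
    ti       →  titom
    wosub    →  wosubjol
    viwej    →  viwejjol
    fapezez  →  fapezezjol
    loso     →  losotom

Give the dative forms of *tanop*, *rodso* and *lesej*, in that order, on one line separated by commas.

Looking at the final sound of each stem: -a when the stem ends in a voiceless consonant (*huwus*, *gip*); -jol when the stem ends in a voiced consonant (*ruw*, *wosub*, *viwej*, *fapezez*); -tom when the stem ends in a vowel (*ti*, *loso*).
*tanop* — final sound /p/ (a voiceless consonant) → -a → *tanopa*.
*rodso*: final sound = /o/, a vowel → -tom → *rodsotom*.
*lesej*: final sound = /j/, a voiced consonant → -jol → *lesejjol*.

tanopa, rodsotom, lesejjol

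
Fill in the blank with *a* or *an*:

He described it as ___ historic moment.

a

The indefinite article is chosen by the initial *sound* of the following word, not its spelling.
*historic* begins with the sound /h/ (h is pronounced in standard usage) — a consonant sound.
So the article is *a*: He described it as a historic moment.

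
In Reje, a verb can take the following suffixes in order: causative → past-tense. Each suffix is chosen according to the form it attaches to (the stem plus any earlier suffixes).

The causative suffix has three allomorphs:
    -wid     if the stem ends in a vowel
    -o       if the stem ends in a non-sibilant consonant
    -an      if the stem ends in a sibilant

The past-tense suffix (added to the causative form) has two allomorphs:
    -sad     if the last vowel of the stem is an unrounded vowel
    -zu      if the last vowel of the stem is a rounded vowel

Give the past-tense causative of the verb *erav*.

eravozu

*erav*: final sound = /v/, a non-sibilant consonant → -o → *eravo*.
Since the last vowel of the causative form *eravo* is /o/ (a rounded vowel), it takes -zu, giving *eravozu*.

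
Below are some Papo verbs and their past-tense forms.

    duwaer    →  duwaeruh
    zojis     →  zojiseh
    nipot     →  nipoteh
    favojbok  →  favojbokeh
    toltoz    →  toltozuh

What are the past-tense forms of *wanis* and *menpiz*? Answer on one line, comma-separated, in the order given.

The alternation tracks the final consonant of the stem — -eh when the stem ends in a voiceless consonant (*zojis*, *nipot*, *favojbok*); -uh when the stem ends in a voiced consonant (*duwaer*, *toltoz*).
Since the final consonant of *wanis* is /s/ (voiceless), it takes -eh, giving *waniseh*.
The final consonant of *menpiz* is /z/, which is voiced, so the suffix is -uh, giving *menpizuh*.

waniseh, menpizuh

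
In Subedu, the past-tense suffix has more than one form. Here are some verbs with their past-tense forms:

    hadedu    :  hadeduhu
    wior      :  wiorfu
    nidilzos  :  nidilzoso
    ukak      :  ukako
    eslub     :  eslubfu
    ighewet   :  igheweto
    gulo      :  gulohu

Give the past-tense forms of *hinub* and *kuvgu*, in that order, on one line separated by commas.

hinubfu, kuvguhu

The suffix is conditioned by the final sound: -o when the stem ends in a voiceless consonant (*nidilzos*, *ukak*, *ighewet*); -fu when the stem ends in a voiced consonant (*wior*, *eslub*); -hu when the stem ends in a vowel (*hadedu*, *gulo*).
The final sound of *hinub* is /b/, which is a voiced consonant, so the suffix is -fu, giving *hinubfu*.
The final sound of *kuvgu* is /u/, which is a vowel, so the suffix is -hu, giving *kuvguhu*.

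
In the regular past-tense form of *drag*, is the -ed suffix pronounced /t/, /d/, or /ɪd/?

/d/

The stem *drag* ends in a voiced sound other than /d/.
The -ed suffix is realized as /ɪd/ after /t, d/; as /t/ after other voiceless consonants; and as /d/ after other voiced sounds.
So -ed on *drag* is pronounced /d/.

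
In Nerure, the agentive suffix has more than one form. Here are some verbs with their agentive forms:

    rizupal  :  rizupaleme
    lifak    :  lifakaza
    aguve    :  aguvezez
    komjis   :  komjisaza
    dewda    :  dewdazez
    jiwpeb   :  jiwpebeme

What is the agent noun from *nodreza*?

The pattern is voicing of the final sound: -aza when the stem ends in a voiceless consonant (*lifak*, *komjis*); -eme when the stem ends in a voiced consonant (*rizupal*, *jiwpeb*); -zez when the stem ends in a vowel (*aguve*, *dewda*).
The final sound of *nodreza* is /a/, which is a vowel, so the suffix is -zez, giving *nodrezazez*.

nodrezazez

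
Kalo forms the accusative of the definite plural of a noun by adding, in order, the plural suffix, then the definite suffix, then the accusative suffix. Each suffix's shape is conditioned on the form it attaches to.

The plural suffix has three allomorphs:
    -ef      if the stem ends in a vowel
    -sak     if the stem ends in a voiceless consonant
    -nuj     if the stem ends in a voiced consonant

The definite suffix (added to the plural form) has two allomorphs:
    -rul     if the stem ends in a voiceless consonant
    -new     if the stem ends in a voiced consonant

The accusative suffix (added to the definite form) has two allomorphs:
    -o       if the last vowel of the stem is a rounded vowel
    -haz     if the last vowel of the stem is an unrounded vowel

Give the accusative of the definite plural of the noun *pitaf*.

pitafsakrulo

*pitaf*: final sound = /f/, a voiceless consonant → -sak → *pitafsak*.
The plural form *pitafsak* — final consonant /k/ (voiceless) → -rul → *pitafsakrul*.
The definite form *pitafsakrul* — last vowel /u/ (a rounded vowel) → -o → *pitafsakrulo*.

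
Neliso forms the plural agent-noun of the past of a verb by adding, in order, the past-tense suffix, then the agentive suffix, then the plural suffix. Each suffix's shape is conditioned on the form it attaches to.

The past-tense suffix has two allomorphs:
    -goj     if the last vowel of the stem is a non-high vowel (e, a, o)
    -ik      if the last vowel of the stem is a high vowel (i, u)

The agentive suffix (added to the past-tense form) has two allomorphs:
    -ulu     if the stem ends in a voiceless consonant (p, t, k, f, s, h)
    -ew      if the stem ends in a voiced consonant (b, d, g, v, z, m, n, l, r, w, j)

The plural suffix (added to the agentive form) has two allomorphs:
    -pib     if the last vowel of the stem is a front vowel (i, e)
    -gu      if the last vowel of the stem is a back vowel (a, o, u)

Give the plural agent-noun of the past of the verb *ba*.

*ba*: last vowel = /a/, a non-high vowel → -goj → *bagoj*.
Since the final consonant of the past-tense form *bagoj* is /j/ (voiced), it takes -ew, giving *bagojew*.
The agentive form *bagojew*: last vowel = /e/, a front vowel → -pib → *bagojewpib*.

bagojewpib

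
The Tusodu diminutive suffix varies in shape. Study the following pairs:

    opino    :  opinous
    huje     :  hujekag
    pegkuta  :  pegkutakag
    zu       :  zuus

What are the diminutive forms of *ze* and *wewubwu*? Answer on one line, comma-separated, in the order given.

zekag, wewubwuus

Looking at the last vowel of each stem: -us when the last vowel of the stem is a rounded vowel (*opino*, *zu*); -kag when the last vowel of the stem is an unrounded vowel (*huje*, *pegkuta*).
The last vowel of *ze* is /e/, which is an unrounded vowel, so the suffix is -kag, giving *zekag*.
Since the last vowel of *wewubwu* is /u/ (a rounded vowel), it takes -us, giving *wewubwuus*.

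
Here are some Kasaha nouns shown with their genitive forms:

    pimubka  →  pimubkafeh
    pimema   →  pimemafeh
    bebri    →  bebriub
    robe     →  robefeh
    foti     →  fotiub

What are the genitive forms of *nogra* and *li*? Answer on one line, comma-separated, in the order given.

nografeh, liub

The pattern is height harmony: -ub when the last vowel of the stem is a high vowel (*bebri*, *foti*); -feh when the last vowel of the stem is a non-high vowel (*pimubka*, *pimema*, *robe*).
*nogra*: last vowel = /a/, a non-high vowel → -feh → *nografeh*.
*li* — last vowel /i/ (a high vowel) → -ub → *liub*.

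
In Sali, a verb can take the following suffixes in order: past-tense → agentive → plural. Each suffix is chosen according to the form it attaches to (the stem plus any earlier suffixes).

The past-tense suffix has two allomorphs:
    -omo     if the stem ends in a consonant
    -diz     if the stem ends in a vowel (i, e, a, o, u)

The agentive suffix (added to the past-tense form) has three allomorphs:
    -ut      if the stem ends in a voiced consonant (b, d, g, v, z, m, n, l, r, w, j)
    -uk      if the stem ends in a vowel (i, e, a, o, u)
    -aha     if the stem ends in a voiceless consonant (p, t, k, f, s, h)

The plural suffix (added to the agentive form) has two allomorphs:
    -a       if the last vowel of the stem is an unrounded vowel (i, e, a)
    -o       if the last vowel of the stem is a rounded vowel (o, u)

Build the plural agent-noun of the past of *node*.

*node* — final sound /e/ (a vowel) → -diz → *nodediz*.
Since the final sound of the past-tense form *nodediz* is /z/ (a voiced consonant), it takes -ut, giving *nodedizut*.
The agentive form *nodedizut*: last vowel = /u/, a rounded vowel → -o → *nodedizuto*.

nodedizuto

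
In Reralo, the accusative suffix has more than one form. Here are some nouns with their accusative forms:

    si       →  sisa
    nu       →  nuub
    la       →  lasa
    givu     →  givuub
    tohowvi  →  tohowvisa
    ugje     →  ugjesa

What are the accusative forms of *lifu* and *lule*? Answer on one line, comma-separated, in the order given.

Looking at the last vowel of each stem: -ub when the last vowel of the stem is a rounded vowel (*nu*, *givu*); -sa when the last vowel of the stem is an unrounded vowel (*si*, *la*, *tohowvi*, *ugje*).
*lifu* — last vowel /u/ (a rounded vowel) → -ub → *lifuub*.
*lule* — last vowel /e/ (an unrounded vowel) → -sa → *lulesa*.

lifuub, lulesa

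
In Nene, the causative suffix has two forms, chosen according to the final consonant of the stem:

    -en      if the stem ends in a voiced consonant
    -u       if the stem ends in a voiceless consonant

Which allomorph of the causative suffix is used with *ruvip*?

*ruvip*: final consonant = /p/, voiceless → -u.

-u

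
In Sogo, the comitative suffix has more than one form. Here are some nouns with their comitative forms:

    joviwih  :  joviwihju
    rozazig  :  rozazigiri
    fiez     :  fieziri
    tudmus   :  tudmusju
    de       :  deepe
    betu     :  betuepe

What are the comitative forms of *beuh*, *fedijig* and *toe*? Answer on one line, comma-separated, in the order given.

The pattern is voicing of the final sound: -ju when the stem ends in a voiceless consonant (*joviwih*, *tudmus*); -iri when the stem ends in a voiced consonant (*rozazig*, *fiez*); -epe when the stem ends in a vowel (*de*, *betu*).
The final sound of *beuh* is /h/, which is a voiceless consonant, so the suffix is -ju, giving *beuhju*.
*fedijig* — final sound /g/ (a voiced consonant) → -iri → *fedijigiri*.
The final sound of *toe* is /e/, which is a vowel, so the suffix is -epe, giving *toeepe*.

beuhju, fedijigiri, toeepe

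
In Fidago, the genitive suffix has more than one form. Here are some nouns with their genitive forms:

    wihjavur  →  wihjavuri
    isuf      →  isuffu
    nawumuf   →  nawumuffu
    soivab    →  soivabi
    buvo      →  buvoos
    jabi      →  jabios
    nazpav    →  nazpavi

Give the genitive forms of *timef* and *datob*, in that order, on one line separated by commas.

Looking at the final sound of each stem: -fu when the stem ends in a voiceless consonant (*isuf*, *nawumuf*); -i when the stem ends in a voiced consonant (*wihjavur*, *soivab*, *nazpav*); -os when the stem ends in a vowel (*buvo*, *jabi*).
*timef* — final sound /f/ (a voiceless consonant) → -fu → *timeffu*.
The final sound of *datob* is /b/, which is a voiced consonant, so the suffix is -i, giving *datobi*.

timeffu, datobi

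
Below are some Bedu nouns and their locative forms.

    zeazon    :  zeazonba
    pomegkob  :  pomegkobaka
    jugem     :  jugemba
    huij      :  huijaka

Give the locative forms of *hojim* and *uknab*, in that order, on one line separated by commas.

hojimba, uknabaka

Looking at the final consonant of each stem: -ba when the stem ends in a nasal (*zeazon*, *jugem*); -aka when the stem ends in a non-nasal consonant (*pomegkob*, *huij*).
The final consonant of *hojim* is /m/, which is a nasal, so the suffix is -ba, giving *hojimba*.
Since the final consonant of *uknab* is /b/ (non-nasal), it takes -aka, giving *uknabaka*.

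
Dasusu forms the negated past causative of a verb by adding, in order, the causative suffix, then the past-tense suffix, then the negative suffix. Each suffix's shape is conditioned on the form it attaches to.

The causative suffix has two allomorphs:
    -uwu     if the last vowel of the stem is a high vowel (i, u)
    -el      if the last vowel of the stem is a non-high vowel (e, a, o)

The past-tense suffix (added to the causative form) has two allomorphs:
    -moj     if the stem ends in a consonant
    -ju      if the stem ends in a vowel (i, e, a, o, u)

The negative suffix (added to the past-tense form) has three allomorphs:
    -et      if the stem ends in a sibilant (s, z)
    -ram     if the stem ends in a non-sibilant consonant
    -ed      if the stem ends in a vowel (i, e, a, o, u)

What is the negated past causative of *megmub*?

Since the last vowel of *megmub* is /u/ (a high vowel), it takes -uwu, giving *megmubuwu*.
The final sound of the causative form *megmubuwu* is /u/, which is a vowel, so the past-tense suffix is -ju, giving *megmubuwuju*.
The past-tense form *megmubuwuju* — final sound /u/ (a vowel) → -ed → *megmubuwujued*.

megmubuwujued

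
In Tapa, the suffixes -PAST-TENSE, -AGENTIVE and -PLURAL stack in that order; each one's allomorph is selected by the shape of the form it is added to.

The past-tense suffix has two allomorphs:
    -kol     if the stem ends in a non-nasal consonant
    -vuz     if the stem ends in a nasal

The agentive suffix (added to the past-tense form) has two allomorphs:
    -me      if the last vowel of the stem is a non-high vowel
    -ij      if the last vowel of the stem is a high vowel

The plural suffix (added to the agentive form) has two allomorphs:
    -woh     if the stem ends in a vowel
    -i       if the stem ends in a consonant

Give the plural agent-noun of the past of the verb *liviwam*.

*liviwam* — final consonant /m/ (a nasal) → -vuz → *liviwamvuz*.
Since the last vowel of the past-tense form *liviwamvuz* is /u/ (a high vowel), it takes -ij, giving *liviwamvuzij*.
Since the final sound of the agentive form *liviwamvuzij* is /j/ (a consonant), it takes -i, giving *liviwamvuziji*.

liviwamvuziji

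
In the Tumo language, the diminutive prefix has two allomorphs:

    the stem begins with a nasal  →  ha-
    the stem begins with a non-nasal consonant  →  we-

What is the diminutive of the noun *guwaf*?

weguwaf

Since the first consonant of *guwaf* is /g/ (non-nasal), it takes we-, giving *weguwaf*.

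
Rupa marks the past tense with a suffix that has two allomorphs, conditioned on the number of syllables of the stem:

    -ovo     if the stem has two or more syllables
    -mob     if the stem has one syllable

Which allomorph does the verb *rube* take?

-ovo

With 2 syllables, *rube* takes -ovo.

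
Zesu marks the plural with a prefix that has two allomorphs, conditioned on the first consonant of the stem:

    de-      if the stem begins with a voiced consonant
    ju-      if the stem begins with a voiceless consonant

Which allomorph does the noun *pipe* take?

ju-

*pipe* — first consonant /p/ (voiceless) → ju-.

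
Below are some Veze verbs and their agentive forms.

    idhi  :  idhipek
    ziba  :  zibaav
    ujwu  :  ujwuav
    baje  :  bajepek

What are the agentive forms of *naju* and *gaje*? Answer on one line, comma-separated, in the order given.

The pattern is front/back vowel harmony: -pek when the last vowel of the stem is a front vowel (*idhi*, *baje*); -av when the last vowel of the stem is a back vowel (*ziba*, *ujwu*).
*naju*: last vowel = /u/, a back vowel → -av → *najuav*.
The last vowel of *gaje* is /e/, which is a front vowel, so the suffix is -pek, giving *gajepek*.

najuav, gajepek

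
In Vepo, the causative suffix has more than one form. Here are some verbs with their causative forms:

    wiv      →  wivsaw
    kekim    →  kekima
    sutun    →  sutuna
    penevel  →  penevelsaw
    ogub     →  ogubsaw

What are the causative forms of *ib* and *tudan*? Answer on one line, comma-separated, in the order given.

The pattern is nasality of the final consonant: -a when the stem ends in a nasal (*kekim*, *sutun*); -saw when the stem ends in a non-nasal consonant (*wiv*, *penevel*, *ogub*).
*ib*: final consonant = /b/, non-nasal → -saw → *ibsaw*.
The final consonant of *tudan* is /n/, which is a nasal, so the suffix is -a, giving *tudana*.

ibsaw, tudana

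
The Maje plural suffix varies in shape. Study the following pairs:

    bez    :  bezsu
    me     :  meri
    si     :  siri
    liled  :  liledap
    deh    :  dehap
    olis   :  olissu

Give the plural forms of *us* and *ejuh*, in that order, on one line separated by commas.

ussu, ejuhap

The alternation tracks the final sound of the stem — -su when the stem ends in a sibilant (*bez*, *olis*); -ap when the stem ends in a non-sibilant consonant (*liled*, *deh*); -ri when the stem ends in a vowel (*me*, *si*).
*us* — final sound /s/ (a sibilant) → -su → *ussu*.
*ejuh*: final sound = /h/, a non-sibilant consonant → -ap → *ejuhap*.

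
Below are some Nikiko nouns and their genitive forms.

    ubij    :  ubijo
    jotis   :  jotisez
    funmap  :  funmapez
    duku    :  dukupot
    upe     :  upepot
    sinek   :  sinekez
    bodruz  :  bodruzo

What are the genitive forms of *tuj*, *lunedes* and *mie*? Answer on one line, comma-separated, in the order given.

tujo, lunedesez, miepot

The pattern is voicing of the final sound: -ez when the stem ends in a voiceless consonant (*jotis*, *funmap*, *sinek*); -o when the stem ends in a voiced consonant (*ubij*, *bodruz*); -pot when the stem ends in a vowel (*duku*, *upe*).
The final sound of *tuj* is /j/, which is a voiced consonant, so the suffix is -o, giving *tujo*.
The final sound of *lunedes* is /s/, which is a voiceless consonant, so the suffix is -ez, giving *lunedesez*.
*mie* — final sound /e/ (a vowel) → -pot → *miepot*.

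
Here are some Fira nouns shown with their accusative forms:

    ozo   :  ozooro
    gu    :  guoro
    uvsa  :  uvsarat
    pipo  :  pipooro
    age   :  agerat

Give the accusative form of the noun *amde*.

amderat

The pattern is rounding harmony: -oro when the last vowel of the stem is a rounded vowel (*ozo*, *gu*, *pipo*); -rat when the last vowel of the stem is an unrounded vowel (*uvsa*, *age*).
The last vowel of *amde* is /e/, which is an unrounded vowel, so the suffix is -rat, giving *amderat*.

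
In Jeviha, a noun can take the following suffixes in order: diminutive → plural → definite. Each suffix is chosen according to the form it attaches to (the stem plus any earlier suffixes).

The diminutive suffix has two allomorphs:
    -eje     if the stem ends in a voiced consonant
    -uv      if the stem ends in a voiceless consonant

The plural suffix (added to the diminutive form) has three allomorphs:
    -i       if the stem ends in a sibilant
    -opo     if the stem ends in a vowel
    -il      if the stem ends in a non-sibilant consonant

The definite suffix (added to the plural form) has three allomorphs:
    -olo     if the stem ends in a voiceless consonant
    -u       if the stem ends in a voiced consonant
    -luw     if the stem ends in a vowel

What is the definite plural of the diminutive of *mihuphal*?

mihuphalejeopoluw

Since the final consonant of *mihuphal* is /l/ (voiced), it takes -eje, giving *mihuphaleje*.
The diminutive form *mihuphaleje*: final sound = /e/, a vowel → -opo → *mihuphalejeopo*.
The final sound of the plural form *mihuphalejeopo* is /o/, which is a vowel, so the definite suffix is -luw, giving *mihuphalejeopoluw*.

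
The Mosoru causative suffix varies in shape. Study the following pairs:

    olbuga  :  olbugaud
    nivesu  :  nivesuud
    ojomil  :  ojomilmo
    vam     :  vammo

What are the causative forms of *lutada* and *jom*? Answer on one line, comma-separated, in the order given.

lutadaud, jommo

The alternation tracks the final sound of the stem — -mo when the stem ends in a consonant (*ojomil*, *vam*); -ud when the stem ends in a vowel (*olbuga*, *nivesu*).
*lutada*: final sound = /a/, a vowel → -ud → *lutadaud*.
*jom*: final sound = /m/, a consonant → -mo → *jommo*.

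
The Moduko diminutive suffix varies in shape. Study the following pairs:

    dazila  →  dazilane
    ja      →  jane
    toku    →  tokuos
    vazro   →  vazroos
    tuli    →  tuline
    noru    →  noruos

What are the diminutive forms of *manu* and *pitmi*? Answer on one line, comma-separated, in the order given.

manuos, pitmine

The pattern is rounding harmony: -os when the last vowel of the stem is a rounded vowel (*toku*, *vazro*, *noru*); -ne when the last vowel of the stem is an unrounded vowel (*dazila*, *ja*, *tuli*).
Since the last vowel of *manu* is /u/ (a rounded vowel), it takes -os, giving *manuos*.
*pitmi* — last vowel /i/ (an unrounded vowel) → -ne → *pitmine*.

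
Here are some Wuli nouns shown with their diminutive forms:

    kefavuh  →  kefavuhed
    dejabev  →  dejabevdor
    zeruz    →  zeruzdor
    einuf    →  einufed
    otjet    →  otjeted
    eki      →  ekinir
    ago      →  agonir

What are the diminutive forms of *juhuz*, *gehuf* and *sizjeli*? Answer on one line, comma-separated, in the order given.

The pattern is voicing of the final sound: -ed when the stem ends in a voiceless consonant (*kefavuh*, *einuf*, *otjet*); -dor when the stem ends in a voiced consonant (*dejabev*, *zeruz*); -nir when the stem ends in a vowel (*eki*, *ago*).
Since the final sound of *juhuz* is /z/ (a voiced consonant), it takes -dor, giving *juhuzdor*.
The final sound of *gehuf* is /f/, which is a voiceless consonant, so the suffix is -ed, giving *gehufed*.
*sizjeli* — final sound /i/ (a vowel) → -nir → *sizjelinir*.

juhuzdor, gehufed, sizjelinir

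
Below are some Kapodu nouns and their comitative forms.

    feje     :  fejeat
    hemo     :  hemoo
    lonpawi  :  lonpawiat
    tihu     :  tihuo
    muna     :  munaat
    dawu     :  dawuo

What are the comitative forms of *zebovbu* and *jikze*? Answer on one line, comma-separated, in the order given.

zebovbuo, jikzeat

The alternation tracks the last vowel of the stem — -o when the last vowel of the stem is a rounded vowel (*hemo*, *tihu*, *dawu*); -at when the last vowel of the stem is an unrounded vowel (*feje*, *lonpawi*, *muna*).
The last vowel of *zebovbu* is /u/, which is a rounded vowel, so the suffix is -o, giving *zebovbuo*.
Since the last vowel of *jikze* is /e/ (an unrounded vowel), it takes -at, giving *jikzeat*.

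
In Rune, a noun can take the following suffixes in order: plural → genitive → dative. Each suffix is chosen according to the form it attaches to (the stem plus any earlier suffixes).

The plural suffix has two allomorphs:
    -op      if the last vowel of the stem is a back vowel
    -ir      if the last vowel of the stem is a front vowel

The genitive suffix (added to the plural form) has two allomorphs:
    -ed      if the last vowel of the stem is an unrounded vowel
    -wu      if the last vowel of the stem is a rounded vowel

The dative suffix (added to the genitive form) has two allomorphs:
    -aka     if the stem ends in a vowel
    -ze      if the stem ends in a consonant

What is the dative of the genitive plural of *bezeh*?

bezehiredze

Since the last vowel of *bezeh* is /e/ (a front vowel), it takes -ir, giving *bezehir*.
The plural form *bezehir*: last vowel = /i/, an unrounded vowel → -ed → *bezehired*.
Since the final sound of the genitive form *bezehired* is /d/ (a consonant), it takes -ze, giving *bezehiredze*.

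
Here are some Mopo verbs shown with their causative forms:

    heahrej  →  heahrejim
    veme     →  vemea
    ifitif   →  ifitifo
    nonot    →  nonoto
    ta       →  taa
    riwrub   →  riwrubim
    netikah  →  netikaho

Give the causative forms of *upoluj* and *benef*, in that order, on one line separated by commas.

Looking at the final sound of each stem: -o when the stem ends in a voiceless consonant (*ifitif*, *nonot*, *netikah*); -im when the stem ends in a voiced consonant (*heahrej*, *riwrub*); -a when the stem ends in a vowel (*veme*, *ta*).
*upoluj* — final sound /j/ (a voiced consonant) → -im → *upolujim*.
*benef*: final sound = /f/, a voiceless consonant → -o → *benefo*.

upolujim, benefo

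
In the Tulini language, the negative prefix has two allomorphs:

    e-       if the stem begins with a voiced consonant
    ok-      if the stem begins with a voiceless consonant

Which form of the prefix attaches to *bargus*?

*bargus*: first consonant = /b/, voiced → e-.

e-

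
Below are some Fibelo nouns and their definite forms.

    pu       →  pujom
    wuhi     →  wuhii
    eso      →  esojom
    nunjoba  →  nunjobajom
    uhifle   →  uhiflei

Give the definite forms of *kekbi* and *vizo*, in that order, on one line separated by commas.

The pattern is front/back vowel harmony: -i when the last vowel of the stem is a front vowel (*wuhi*, *uhifle*); -jom when the last vowel of the stem is a back vowel (*pu*, *eso*, *nunjoba*).
*kekbi*: last vowel = /i/, a front vowel → -i → *kekbii*.
Since the last vowel of *vizo* is /o/ (a back vowel), it takes -jom, giving *vizojom*.

kekbii, vizojom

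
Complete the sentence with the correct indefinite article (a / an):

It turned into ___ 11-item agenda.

The indefinite article is chosen by the initial *sound* of the following word, not its spelling.
The number *11* is spoken "eleven", beginning with /ɪˈlɛvən/ — a vowel sound.
So the article is *an*: It turned into an 11-item agenda.

an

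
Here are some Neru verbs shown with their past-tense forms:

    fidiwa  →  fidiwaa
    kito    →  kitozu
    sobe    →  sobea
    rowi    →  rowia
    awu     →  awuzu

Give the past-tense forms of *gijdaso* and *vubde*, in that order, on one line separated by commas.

gijdasozu, vubdea

Looking at the last vowel of each stem: -zu when the last vowel of the stem is a rounded vowel (*kito*, *awu*); -a when the last vowel of the stem is an unrounded vowel (*fidiwa*, *sobe*, *rowi*).
*gijdaso* — last vowel /o/ (a rounded vowel) → -zu → *gijdasozu*.
*vubde* — last vowel /e/ (an unrounded vowel) → -a → *vubdea*.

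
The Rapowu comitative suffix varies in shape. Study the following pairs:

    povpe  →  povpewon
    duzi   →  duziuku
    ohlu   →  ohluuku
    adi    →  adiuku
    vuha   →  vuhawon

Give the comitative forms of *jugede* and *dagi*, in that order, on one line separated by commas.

Looking at the last vowel of each stem: -uku when the last vowel of the stem is a high vowel (*duzi*, *ohlu*, *adi*); -won when the last vowel of the stem is a non-high vowel (*povpe*, *vuha*).
Since the last vowel of *jugede* is /e/ (a non-high vowel), it takes -won, giving *jugedewon*.
*dagi*: last vowel = /i/, a high vowel → -uku → *dagiuku*.

jugedewon, dagiuku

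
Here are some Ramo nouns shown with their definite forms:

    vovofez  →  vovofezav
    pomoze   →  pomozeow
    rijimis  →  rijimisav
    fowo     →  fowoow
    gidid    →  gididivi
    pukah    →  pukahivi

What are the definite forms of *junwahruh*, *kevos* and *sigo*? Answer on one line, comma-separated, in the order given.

junwahruhivi, kevosav, sigoow

The pattern is sibilance of the final sound: -av when the stem ends in a sibilant (*vovofez*, *rijimis*); -ivi when the stem ends in a non-sibilant consonant (*gidid*, *pukah*); -ow when the stem ends in a vowel (*pomoze*, *fowo*).
Since the final sound of *junwahruh* is /h/ (a non-sibilant consonant), it takes -ivi, giving *junwahruhivi*.
The final sound of *kevos* is /s/, which is a sibilant, so the suffix is -av, giving *kevosav*.
*sigo*: final sound = /o/, a vowel → -ow → *sigoow*.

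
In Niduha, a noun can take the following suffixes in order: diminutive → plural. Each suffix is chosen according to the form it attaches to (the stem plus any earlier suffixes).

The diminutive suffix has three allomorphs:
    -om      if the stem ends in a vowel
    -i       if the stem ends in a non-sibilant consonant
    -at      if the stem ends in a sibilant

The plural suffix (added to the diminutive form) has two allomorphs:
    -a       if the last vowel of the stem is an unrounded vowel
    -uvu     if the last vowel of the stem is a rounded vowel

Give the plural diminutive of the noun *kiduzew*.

Since the final sound of *kiduzew* is /w/ (a non-sibilant consonant), it takes -i, giving *kiduzewi*.
Since the last vowel of the diminutive form *kiduzewi* is /i/ (an unrounded vowel), it takes -a, giving *kiduzewia*.

kiduzewia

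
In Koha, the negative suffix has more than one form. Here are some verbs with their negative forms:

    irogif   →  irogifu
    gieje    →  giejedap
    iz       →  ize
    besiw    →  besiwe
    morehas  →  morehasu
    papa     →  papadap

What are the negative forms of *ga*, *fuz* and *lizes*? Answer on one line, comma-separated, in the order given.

gadap, fuze, lizesu

The alternation tracks the final sound of the stem — -u when the stem ends in a voiceless consonant (*irogif*, *morehas*); -e when the stem ends in a voiced consonant (*iz*, *besiw*); -dap when the stem ends in a vowel (*gieje*, *papa*).
Since the final sound of *ga* is /a/ (a vowel), it takes -dap, giving *gadap*.
*fuz*: final sound = /z/, a voiced consonant → -e → *fuze*.
*lizes*: final sound = /s/, a voiceless consonant → -u → *lizesu*.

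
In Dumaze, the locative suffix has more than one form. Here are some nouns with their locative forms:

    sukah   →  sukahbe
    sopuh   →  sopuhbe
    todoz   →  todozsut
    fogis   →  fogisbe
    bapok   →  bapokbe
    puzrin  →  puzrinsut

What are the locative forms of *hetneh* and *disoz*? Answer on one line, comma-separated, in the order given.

Looking at the final consonant of each stem: -be when the stem ends in a voiceless consonant (*sukah*, *sopuh*, *fogis*, *bapok*); -sut when the stem ends in a voiced consonant (*todoz*, *puzrin*).
*hetneh* — final consonant /h/ (voiceless) → -be → *hetnehbe*.
*disoz* — final consonant /z/ (voiced) → -sut → *disozsut*.

hetnehbe, disozsut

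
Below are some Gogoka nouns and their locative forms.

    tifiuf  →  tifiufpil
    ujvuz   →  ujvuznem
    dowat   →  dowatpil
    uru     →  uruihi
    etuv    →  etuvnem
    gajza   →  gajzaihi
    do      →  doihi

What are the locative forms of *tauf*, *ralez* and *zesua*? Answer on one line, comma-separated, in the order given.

taufpil, raleznem, zesuaihi

The alternation tracks the final sound of the stem — -pil when the stem ends in a voiceless consonant (*tifiuf*, *dowat*); -nem when the stem ends in a voiced consonant (*ujvuz*, *etuv*); -ihi when the stem ends in a vowel (*uru*, *gajza*, *do*).
*tauf*: final sound = /f/, a voiceless consonant → -pil → *taufpil*.
*ralez* — final sound /z/ (a voiced consonant) → -nem → *raleznem*.
The final sound of *zesua* is /a/, which is a vowel, so the suffix is -ihi, giving *zesuaihi*.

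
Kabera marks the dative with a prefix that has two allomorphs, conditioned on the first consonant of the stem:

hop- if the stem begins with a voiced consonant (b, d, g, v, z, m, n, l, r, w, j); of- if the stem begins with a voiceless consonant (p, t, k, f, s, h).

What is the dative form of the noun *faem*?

*faem*: first consonant = /f/, voiceless → of- → *offaem*.

offaem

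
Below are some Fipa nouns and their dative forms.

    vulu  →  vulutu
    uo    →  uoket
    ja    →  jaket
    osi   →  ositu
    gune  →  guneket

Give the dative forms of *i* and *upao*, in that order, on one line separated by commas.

itu, upaoket

The pattern is height harmony: -tu when the last vowel of the stem is a high vowel (*vulu*, *osi*); -ket when the last vowel of the stem is a non-high vowel (*uo*, *ja*, *gune*).
*i* — last vowel /i/ (a high vowel) → -tu → *itu*.
Since the last vowel of *upao* is /o/ (a non-high vowel), it takes -ket, giving *upaoket*.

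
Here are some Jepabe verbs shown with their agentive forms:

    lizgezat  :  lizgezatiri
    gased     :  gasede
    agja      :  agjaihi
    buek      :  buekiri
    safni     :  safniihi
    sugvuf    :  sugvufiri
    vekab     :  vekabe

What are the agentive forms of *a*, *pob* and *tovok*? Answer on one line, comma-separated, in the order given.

aihi, pobe, tovokiri

The pattern is voicing of the final sound: -iri when the stem ends in a voiceless consonant (*lizgezat*, *buek*, *sugvuf*); -e when the stem ends in a voiced consonant (*gased*, *vekab*); -ihi when the stem ends in a vowel (*agja*, *safni*).
Since the final sound of *a* is /a/ (a vowel), it takes -ihi, giving *aihi*.
The final sound of *pob* is /b/, which is a voiced consonant, so the suffix is -e, giving *pobe*.
*tovok* — final sound /k/ (a voiceless consonant) → -iri → *tovokiri*.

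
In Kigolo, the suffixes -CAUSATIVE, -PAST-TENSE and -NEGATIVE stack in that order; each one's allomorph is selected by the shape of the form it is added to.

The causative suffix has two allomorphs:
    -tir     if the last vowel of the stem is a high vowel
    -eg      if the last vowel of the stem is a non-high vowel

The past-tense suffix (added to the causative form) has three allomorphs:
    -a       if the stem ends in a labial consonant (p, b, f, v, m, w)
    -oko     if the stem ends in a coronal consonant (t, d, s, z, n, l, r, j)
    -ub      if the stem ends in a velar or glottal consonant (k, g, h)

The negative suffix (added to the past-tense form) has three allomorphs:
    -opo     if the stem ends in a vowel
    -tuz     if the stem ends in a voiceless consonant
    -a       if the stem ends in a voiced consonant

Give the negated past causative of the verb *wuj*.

*wuj* — last vowel /u/ (a high vowel) → -tir → *wujtir*.
The causative form *wujtir*: final consonant = /r/, coronal → -oko → *wujtiroko*.
The final sound of the past-tense form *wujtiroko* is /o/, which is a vowel, so the negative suffix is -opo, giving *wujtirokoopo*.

wujtirokoopo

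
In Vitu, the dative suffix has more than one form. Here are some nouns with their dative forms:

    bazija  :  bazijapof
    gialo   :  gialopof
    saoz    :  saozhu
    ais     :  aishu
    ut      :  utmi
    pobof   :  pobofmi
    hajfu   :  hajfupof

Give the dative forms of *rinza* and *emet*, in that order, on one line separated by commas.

The pattern is sibilance of the final sound: -hu when the stem ends in a sibilant (*saoz*, *ais*); -mi when the stem ends in a non-sibilant consonant (*ut*, *pobof*); -pof when the stem ends in a vowel (*bazija*, *gialo*, *hajfu*).
Since the final sound of *rinza* is /a/ (a vowel), it takes -pof, giving *rinzapof*.
The final sound of *emet* is /t/, which is a non-sibilant consonant, so the suffix is -mi, giving *emetmi*.

rinzapof, emetmi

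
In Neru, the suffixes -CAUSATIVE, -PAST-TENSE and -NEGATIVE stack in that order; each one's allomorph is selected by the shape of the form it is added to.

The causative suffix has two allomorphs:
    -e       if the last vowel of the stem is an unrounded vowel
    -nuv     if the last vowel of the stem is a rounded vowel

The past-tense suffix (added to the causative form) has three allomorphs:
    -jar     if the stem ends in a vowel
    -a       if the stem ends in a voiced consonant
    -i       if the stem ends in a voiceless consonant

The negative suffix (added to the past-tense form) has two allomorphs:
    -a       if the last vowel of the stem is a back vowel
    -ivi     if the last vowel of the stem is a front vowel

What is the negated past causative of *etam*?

etamejara

*etam* — last vowel /a/ (an unrounded vowel) → -e → *etame*.
Since the final sound of the causative form *etame* is /e/ (a vowel), it takes -jar, giving *etamejar*.
The past-tense form *etamejar*: last vowel = /a/, a back vowel → -a → *etamejara*.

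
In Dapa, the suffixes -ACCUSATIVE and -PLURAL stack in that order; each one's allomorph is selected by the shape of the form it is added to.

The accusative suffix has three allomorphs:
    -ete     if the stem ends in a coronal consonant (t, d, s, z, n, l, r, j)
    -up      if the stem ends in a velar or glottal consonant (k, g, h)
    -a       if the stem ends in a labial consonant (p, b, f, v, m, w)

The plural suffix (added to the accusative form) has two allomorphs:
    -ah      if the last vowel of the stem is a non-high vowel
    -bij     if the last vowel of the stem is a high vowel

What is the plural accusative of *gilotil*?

*gilotil* — final consonant /l/ (coronal) → -ete → *gilotilete*.
The accusative form *gilotilete*: last vowel = /e/, a non-high vowel → -ah → *gilotileteah*.

gilotileteah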